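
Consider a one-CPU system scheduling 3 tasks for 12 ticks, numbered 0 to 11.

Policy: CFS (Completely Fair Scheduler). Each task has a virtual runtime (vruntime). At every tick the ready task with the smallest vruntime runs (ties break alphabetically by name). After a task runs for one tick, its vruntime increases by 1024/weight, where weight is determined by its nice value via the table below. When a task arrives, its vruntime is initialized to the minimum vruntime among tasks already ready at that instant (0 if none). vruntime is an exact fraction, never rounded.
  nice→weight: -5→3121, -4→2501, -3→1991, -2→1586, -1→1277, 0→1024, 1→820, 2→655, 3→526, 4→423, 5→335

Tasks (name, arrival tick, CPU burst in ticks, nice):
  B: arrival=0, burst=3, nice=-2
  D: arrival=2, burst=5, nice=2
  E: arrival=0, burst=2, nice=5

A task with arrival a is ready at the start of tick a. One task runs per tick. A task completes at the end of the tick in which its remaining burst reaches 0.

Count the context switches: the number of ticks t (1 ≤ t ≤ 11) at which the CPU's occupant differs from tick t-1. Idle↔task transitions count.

t=0: vr[B=0 E=0] → run B
t=1: vr[B=512/793 E=0] → run E
t=2: vr[B=512/793 D=512/793 E=1024/335] → run B
t=3: vr[B=1024/793 D=512/793 E=1024/335] → run D
t=4: vr[B=1024/793 D=1147392/519415 E=1024/335] → run B
t=5: vr[D=1147392/519415 E=1024/335] → run D
t=6: vr[D=1959424/519415 E=1024/335] → run E
t=7: vr[D=1959424/519415] → run D
t=8: vr[D=2771456/519415] → run D
t=9: vr[D=3583488/519415] → run D
t=10: (idle)
t=11: (idle)

context switches = 8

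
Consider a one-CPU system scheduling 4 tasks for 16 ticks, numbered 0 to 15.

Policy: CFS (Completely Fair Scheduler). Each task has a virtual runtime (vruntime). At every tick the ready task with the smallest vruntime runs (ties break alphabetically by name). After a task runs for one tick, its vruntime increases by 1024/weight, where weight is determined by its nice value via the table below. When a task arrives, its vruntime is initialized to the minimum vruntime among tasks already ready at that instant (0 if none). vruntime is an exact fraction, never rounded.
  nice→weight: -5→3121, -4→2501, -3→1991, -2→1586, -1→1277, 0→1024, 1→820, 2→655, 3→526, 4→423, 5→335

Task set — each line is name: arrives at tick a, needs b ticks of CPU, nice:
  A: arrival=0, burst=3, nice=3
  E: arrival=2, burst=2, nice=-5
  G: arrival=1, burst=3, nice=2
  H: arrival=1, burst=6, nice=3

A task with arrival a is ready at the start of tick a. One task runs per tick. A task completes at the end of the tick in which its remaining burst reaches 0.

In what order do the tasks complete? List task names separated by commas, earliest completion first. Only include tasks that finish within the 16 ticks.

completion order = E, A, G, H

t=0: vr[A=0] → run A
t=1: vr[A=512/263 G=512/263 H=512/263] → run A
t=2: vr[A=1024/263 E=512/263 G=512/263 H=512/263] → run E
t=3: vr[A=1024/263 E=1867264/820823 G=512/263 H=512/263] → run G
t=4: vr[A=1024/263 E=1867264/820823 G=604672/172265 H=512/263] → run H
t=5: vr[A=1024/263 E=1867264/820823 G=604672/172265 H=1024/263] → run E
t=6: vr[A=1024/263 G=604672/172265 H=1024/263] → run G
t=7: vr[A=1024/263 G=873984/172265 H=1024/263] → run A
t=8: vr[G=873984/172265 H=1024/263] → run H
t=9: vr[G=873984/172265 H=1536/263] → run G
t=10: vr[H=1536/263] → run H
t=11: vr[H=2048/263] → run H
t=12: vr[H=2560/263] → run H
t=13: vr[H=3072/263] → run H
t=14: (idle)
t=15: (idle)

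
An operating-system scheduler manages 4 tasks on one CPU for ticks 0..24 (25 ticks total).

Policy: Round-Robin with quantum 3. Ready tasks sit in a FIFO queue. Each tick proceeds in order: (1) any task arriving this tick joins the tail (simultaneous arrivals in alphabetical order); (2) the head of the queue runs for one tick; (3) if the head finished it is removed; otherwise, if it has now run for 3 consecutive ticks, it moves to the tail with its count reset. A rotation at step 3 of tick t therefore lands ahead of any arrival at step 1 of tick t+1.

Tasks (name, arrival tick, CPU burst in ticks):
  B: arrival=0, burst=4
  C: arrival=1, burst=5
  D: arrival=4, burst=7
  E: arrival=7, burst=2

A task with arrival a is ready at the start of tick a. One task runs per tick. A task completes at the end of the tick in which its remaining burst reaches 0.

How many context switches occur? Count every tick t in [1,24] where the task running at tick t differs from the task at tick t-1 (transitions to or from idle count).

t=0: queue=[B] q_used=0 → run B
t=1: queue=[B,C] q_used=1 → run B
t=2: queue=[B,C] q_used=2 → run B
t=3: queue=[C,B] q_used=0 → run C
t=4: queue=[C,B,D] q_used=1 → run C
t=5: queue=[C,B,D] q_used=2 → run C
t=6: queue=[B,D,C] q_used=0 → run B
t=7: queue=[D,C,E] q_used=0 → run D
t=8: queue=[D,C,E] q_used=1 → run D
t=9: queue=[D,C,E] q_used=2 → run D
t=10: queue=[C,E,D] q_used=0 → run C
t=11: queue=[C,E,D] q_used=1 → run C
t=12: queue=[E,D] q_used=0 → run E
t=13: queue=[E,D] q_used=1 → run E
t=14: queue=[D] q_used=0 → run D
t=15: queue=[D] q_used=1 → run D
t=16: queue=[D] q_used=2 → run D
t=17: queue=[D] q_used=0 → run D
t=18: (idle)
t=19: (idle)
t=20: (idle)
t=21: (idle)
t=22: (idle)
t=23: (idle)
t=24: (idle)

context switches = 7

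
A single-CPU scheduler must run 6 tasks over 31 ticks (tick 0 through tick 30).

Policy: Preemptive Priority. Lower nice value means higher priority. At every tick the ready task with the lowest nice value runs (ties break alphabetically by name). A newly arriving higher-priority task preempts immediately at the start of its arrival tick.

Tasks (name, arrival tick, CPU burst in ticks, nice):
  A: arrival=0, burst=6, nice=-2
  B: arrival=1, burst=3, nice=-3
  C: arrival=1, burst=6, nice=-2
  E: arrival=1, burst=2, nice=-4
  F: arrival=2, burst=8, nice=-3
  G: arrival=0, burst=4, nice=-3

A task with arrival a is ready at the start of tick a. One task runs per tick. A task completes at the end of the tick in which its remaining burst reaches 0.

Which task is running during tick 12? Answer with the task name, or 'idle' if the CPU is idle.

running at tick 12 = F

t=0: ready={A,G} → run G
t=1: ready={A,B,C,E,G} → run E
t=2: ready={A,B,C,E,F,G} → run E
t=3: ready={A,B,C,F,G} → run B
t=4: ready={A,B,C,F,G} → run B
t=5: ready={A,B,C,F,G} → run B
t=6: ready={A,C,F,G} → run F
t=7: ready={A,C,F,G} → run F
t=8: ready={A,C,F,G} → run F
t=9: ready={A,C,F,G} → run F
t=10: ready={A,C,F,G} → run F
t=11: ready={A,C,F,G} → run F
t=12: ready={A,C,F,G} → run F
t=13: ready={A,C,F,G} → run F
t=14: ready={A,C,G} → run G
t=15: ready={A,C,G} → run G
t=16: ready={A,C,G} → run G
t=17: ready={A,C} → run A
t=18: ready={A,C} → run A
t=19: ready={A,C} → run A
t=20: ready={A,C} → run A
t=21: ready={A,C} → run A
t=22: ready={A,C} → run A
t=23: ready={C} → run C
t=24: ready={C} → run C
t=25: ready={C} → run C
t=26: ready={C} → run C
t=27: ready={C} → run C
t=28: ready={C} → run C
t=29: (idle)
t=30: (idle)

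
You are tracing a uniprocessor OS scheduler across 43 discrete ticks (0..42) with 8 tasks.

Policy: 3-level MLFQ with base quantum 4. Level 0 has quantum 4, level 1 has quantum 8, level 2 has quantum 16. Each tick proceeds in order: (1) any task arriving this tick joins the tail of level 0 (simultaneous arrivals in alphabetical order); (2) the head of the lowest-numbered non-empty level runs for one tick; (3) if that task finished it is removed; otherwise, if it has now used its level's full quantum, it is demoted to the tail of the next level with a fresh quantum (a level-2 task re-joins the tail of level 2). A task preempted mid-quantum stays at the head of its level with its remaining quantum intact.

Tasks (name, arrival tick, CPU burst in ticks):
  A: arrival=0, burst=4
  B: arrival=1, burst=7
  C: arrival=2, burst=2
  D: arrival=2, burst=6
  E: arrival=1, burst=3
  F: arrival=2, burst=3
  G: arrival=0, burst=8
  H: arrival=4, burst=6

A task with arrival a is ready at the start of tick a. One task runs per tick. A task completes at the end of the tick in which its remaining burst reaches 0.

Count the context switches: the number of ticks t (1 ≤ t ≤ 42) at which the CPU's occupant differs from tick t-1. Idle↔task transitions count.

context switches = 12

t=0: L0/L1/L2 = AG/-/- → run A
t=1: L0/L1/L2 = AGBE/-/- → run A
t=2: L0/L1/L2 = AGBECDF/-/- → run A
t=3: L0/L1/L2 = AGBECDF/-/- → run A
t=4: L0/L1/L2 = GBECDFH/-/- → run G
t=5: L0/L1/L2 = GBECDFH/-/- → run G
t=6: L0/L1/L2 = GBECDFH/-/- → run G
t=7: L0/L1/L2 = GBECDFH/-/- → run G
t=8: L0/L1/L2 = BECDFH/G/- → run B
t=9: L0/L1/L2 = BECDFH/G/- → run B
t=10: L0/L1/L2 = BECDFH/G/- → run B
t=11: L0/L1/L2 = BECDFH/G/- → run B
t=12: L0/L1/L2 = ECDFH/GB/- → run E
t=13: L0/L1/L2 = ECDFH/GB/- → run E
t=14: L0/L1/L2 = ECDFH/GB/- → run E
t=15: L0/L1/L2 = CDFH/GB/- → run C
t=16: L0/L1/L2 = CDFH/GB/- → run C
t=17: L0/L1/L2 = DFH/GB/- → run D
t=18: L0/L1/L2 = DFH/GB/- → run D
t=19: L0/L1/L2 = DFH/GB/- → run D
t=20: L0/L1/L2 = DFH/GB/- → run D
t=21: L0/L1/L2 = FH/GBD/- → run F
t=22: L0/L1/L2 = FH/GBD/- → run F
t=23: L0/L1/L2 = FH/GBD/- → run F
t=24: L0/L1/L2 = H/GBD/- → run H
t=25: L0/L1/L2 = H/GBD/- → run H
t=26: L0/L1/L2 = H/GBD/- → run H
t=27: L0/L1/L2 = H/GBD/- → run H
t=28: L0/L1/L2 = -/GBDH/- → run G
t=29: L0/L1/L2 = -/GBDH/- → run G
t=30: L0/L1/L2 = -/GBDH/- → run G
t=31: L0/L1/L2 = -/GBDH/- → run G
t=32: L0/L1/L2 = -/BDH/- → run B
t=33: L0/L1/L2 = -/BDH/- → run B
t=34: L0/L1/L2 = -/BDH/- → run B
t=35: L0/L1/L2 = -/DH/- → run D
t=36: L0/L1/L2 = -/DH/- → run D
t=37: L0/L1/L2 = -/H/- → run H
t=38: L0/L1/L2 = -/H/- → run H
t=39: (idle)
t=40: (idle)
t=41: (idle)
t=42: (idle)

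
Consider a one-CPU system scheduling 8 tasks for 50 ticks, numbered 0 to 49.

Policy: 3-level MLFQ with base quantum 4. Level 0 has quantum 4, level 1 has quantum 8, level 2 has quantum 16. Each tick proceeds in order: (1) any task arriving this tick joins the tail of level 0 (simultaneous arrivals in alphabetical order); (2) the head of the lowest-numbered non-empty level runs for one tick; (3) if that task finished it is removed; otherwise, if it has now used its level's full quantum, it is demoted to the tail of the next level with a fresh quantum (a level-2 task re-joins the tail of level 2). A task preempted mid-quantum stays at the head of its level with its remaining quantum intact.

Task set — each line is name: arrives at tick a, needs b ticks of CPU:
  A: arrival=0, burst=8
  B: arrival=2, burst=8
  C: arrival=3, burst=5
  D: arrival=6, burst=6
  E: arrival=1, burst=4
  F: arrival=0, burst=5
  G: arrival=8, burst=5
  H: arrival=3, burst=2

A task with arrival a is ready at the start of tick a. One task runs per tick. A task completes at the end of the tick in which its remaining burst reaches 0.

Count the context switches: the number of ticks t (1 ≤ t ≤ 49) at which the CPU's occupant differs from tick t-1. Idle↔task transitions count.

context switches = 14

t=0: L0/L1/L2 = AF/-/- → run A
t=1: L0/L1/L2 = AFE/-/- → run A
t=2: L0/L1/L2 = AFEB/-/- → run A
t=3: L0/L1/L2 = AFEBCH/-/- → run A
t=4: L0/L1/L2 = FEBCH/A/- → run F
t=5: L0/L1/L2 = FEBCH/A/- → run F
t=6: L0/L1/L2 = FEBCHD/A/- → run F
t=7: L0/L1/L2 = FEBCHD/A/- → run F
t=8: L0/L1/L2 = EBCHDG/AF/- → run E
t=9: L0/L1/L2 = EBCHDG/AF/- → run E
t=10: L0/L1/L2 = EBCHDG/AF/- → run E
t=11: L0/L1/L2 = EBCHDG/AF/- → run E
t=12: L0/L1/L2 = BCHDG/AF/- → run B
t=13: L0/L1/L2 = BCHDG/AF/- → run B
t=14: L0/L1/L2 = BCHDG/AF/- → run B
t=15: L0/L1/L2 = BCHDG/AF/- → run B
t=16: L0/L1/L2 = CHDG/AFB/- → run C
t=17: L0/L1/L2 = CHDG/AFB/- → run C
t=18: L0/L1/L2 = CHDG/AFB/- → run C
t=19: L0/L1/L2 = CHDG/AFB/- → run C
t=20: L0/L1/L2 = HDG/AFBC/- → run H
t=21: L0/L1/L2 = HDG/AFBC/- → run H
t=22: L0/L1/L2 = DG/AFBC/- → run D
t=23: L0/L1/L2 = DG/AFBC/- → run D
t=24: L0/L1/L2 = DG/AFBC/- → run D
t=25: L0/L1/L2 = DG/AFBC/- → run D
t=26: L0/L1/L2 = G/AFBCD/- → run G
t=27: L0/L1/L2 = G/AFBCD/- → run G
t=28: L0/L1/L2 = G/AFBCD/- → run G
t=29: L0/L1/L2 = G/AFBCD/- → run G
t=30: L0/L1/L2 = -/AFBCDG/- → run A
t=31: L0/L1/L2 = -/AFBCDG/- → run A
t=32: L0/L1/L2 = -/AFBCDG/- → run A
t=33: L0/L1/L2 = -/AFBCDG/- → run A
t=34: L0/L1/L2 = -/FBCDG/- → run F
t=35: L0/L1/L2 = -/BCDG/- → run B
t=36: L0/L1/L2 = -/BCDG/- → run B
t=37: L0/L1/L2 = -/BCDG/- → run B
t=38: L0/L1/L2 = -/BCDG/- → run B
t=39: L0/L1/L2 = -/CDG/- → run C
t=40: L0/L1/L2 = -/DG/- → run D
t=41: L0/L1/L2 = -/DG/- → run D
t=42: L0/L1/L2 = -/G/- → run G
t=43: (idle)
t=44: (idle)
t=45: (idle)
t=46: (idle)
t=47: (idle)
t=48: (idle)
t=49: (idle)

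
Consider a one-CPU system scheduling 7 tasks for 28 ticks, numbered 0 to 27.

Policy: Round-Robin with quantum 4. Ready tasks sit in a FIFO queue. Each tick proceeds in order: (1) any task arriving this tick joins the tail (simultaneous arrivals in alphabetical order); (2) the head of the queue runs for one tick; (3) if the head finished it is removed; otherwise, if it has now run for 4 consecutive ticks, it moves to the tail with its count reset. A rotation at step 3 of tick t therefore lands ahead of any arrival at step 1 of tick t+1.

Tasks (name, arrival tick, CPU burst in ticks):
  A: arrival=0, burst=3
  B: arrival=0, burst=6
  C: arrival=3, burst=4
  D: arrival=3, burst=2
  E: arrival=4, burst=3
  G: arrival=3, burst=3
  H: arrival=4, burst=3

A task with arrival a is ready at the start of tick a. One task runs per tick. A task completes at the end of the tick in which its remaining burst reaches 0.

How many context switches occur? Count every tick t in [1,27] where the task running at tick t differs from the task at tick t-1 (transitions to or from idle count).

t=0: queue=[A,B] q_used=0 → run A
t=1: queue=[A,B] q_used=1 → run A
t=2: queue=[A,B] q_used=2 → run A
t=3: queue=[B,C,D,G] q_used=0 → run B
t=4: queue=[B,C,D,G,E,H] q_used=1 → run B
t=5: queue=[B,C,D,G,E,H] q_used=2 → run B
t=6: queue=[B,C,D,G,E,H] q_used=3 → run B
t=7: queue=[C,D,G,E,H,B] q_used=0 → run C
t=8: queue=[C,D,G,E,H,B] q_used=1 → run C
t=9: queue=[C,D,G,E,H,B] q_used=2 → run C
t=10: queue=[C,D,G,E,H,B] q_used=3 → run C
t=11: queue=[D,G,E,H,B] q_used=0 → run D
t=12: queue=[D,G,E,H,B] q_used=1 → run D
t=13: queue=[G,E,H,B] q_used=0 → run G
t=14: queue=[G,E,H,B] q_used=1 → run G
t=15: queue=[G,E,H,B] q_used=2 → run G
t=16: queue=[E,H,B] q_used=0 → run E
t=17: queue=[E,H,B] q_used=1 → run E
t=18: queue=[E,H,B] q_used=2 → run E
t=19: queue=[H,B] q_used=0 → run H
t=20: queue=[H,B] q_used=1 → run H
t=21: queue=[H,B] q_used=2 → run H
t=22: queue=[B] q_used=0 → run B
t=23: queue=[B] q_used=1 → run B
t=24: (idle)
t=25: (idle)
t=26: (idle)
t=27: (idle)

context switches = 8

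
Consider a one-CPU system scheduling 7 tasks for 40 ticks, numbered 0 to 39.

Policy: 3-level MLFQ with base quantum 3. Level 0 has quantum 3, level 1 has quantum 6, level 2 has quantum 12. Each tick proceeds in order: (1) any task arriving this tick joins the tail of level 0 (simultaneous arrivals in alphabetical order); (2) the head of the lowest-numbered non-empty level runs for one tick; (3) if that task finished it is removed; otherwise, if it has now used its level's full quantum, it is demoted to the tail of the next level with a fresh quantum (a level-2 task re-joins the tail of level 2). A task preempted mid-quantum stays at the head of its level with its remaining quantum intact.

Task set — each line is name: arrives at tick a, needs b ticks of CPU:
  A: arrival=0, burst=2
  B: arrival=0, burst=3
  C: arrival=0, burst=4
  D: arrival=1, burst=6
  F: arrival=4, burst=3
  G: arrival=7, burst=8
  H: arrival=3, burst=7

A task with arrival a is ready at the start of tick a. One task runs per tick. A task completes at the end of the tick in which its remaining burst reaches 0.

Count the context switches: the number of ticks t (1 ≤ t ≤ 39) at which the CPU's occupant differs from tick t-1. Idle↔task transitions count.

context switches = 11

t=0: L0/L1/L2 = ABC/-/- → run A
t=1: L0/L1/L2 = ABCD/-/- → run A
t=2: L0/L1/L2 = BCD/-/- → run B
t=3: L0/L1/L2 = BCDH/-/- → run B
t=4: L0/L1/L2 = BCDHF/-/- → run B
t=5: L0/L1/L2 = CDHF/-/- → run C
t=6: L0/L1/L2 = CDHF/-/- → run C
t=7: L0/L1/L2 = CDHFG/-/- → run C
t=8: L0/L1/L2 = DHFG/C/- → run D
t=9: L0/L1/L2 = DHFG/C/- → run D
t=10: L0/L1/L2 = DHFG/C/- → run D
t=11: L0/L1/L2 = HFG/CD/- → run H
t=12: L0/L1/L2 = HFG/CD/- → run H
t=13: L0/L1/L2 = HFG/CD/- → run H
t=14: L0/L1/L2 = FG/CDH/- → run F
t=15: L0/L1/L2 = FG/CDH/- → run F
t=16: L0/L1/L2 = FG/CDH/- → run F
t=17: L0/L1/L2 = G/CDH/- → run G
t=18: L0/L1/L2 = G/CDH/- → run G
t=19: L0/L1/L2 = G/CDH/- → run G
t=20: L0/L1/L2 = -/CDHG/- → run C
t=21: L0/L1/L2 = -/DHG/- → run D
t=22: L0/L1/L2 = -/DHG/- → run D
t=23: L0/L1/L2 = -/DHG/- → run D
t=24: L0/L1/L2 = -/HG/- → run H
t=25: L0/L1/L2 = -/HG/- → run H
t=26: L0/L1/L2 = -/HG/- → run H
t=27: L0/L1/L2 = -/HG/- → run H
t=28: L0/L1/L2 = -/G/- → run G
t=29: L0/L1/L2 = -/G/- → run G
t=30: L0/L1/L2 = -/G/- → run G
t=31: L0/L1/L2 = -/G/- → run G
t=32: L0/L1/L2 = -/G/- → run G
t=33: (idle)
t=34: (idle)
t=35: (idle)
t=36: (idle)
t=37: (idle)
t=38: (idle)
t=39: (idle)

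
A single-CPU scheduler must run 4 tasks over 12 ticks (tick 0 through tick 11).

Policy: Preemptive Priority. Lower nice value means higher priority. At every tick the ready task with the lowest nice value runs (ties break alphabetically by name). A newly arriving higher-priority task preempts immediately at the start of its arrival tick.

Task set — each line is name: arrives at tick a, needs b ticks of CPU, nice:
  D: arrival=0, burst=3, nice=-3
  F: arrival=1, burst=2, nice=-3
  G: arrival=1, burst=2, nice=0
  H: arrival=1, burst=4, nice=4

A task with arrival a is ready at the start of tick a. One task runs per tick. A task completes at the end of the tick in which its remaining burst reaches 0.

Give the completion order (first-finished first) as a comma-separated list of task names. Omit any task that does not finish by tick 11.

completion order = D, F, G, H

t=0: ready={D} → run D
t=1: ready={D,F,G,H} → run D
t=2: ready={D,F,G,H} → run D
t=3: ready={F,G,H} → run F
t=4: ready={F,G,H} → run F
t=5: ready={G,H} → run G
t=6: ready={G,H} → run G
t=7: ready={H} → run H
t=8: ready={H} → run H
t=9: ready={H} → run H
t=10: ready={H} → run H
t=11: (idle)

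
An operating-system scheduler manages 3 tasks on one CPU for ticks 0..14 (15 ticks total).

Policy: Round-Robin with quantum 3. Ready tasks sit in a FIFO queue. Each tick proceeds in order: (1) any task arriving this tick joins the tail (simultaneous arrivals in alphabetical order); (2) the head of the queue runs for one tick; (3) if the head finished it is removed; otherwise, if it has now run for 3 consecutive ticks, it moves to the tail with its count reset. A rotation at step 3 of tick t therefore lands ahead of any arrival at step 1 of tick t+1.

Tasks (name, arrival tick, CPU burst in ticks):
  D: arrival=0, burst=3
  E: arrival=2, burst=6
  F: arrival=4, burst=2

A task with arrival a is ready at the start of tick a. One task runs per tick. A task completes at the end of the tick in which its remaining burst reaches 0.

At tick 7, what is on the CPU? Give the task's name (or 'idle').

running at tick 7 = F

t=0: queue=[D] q_used=0 → run D
t=1: queue=[D] q_used=1 → run D
t=2: queue=[D,E] q_used=2 → run D
t=3: queue=[E] q_used=0 → run E
t=4: queue=[E,F] q_used=1 → run E
t=5: queue=[E,F] q_used=2 → run E
t=6: queue=[F,E] q_used=0 → run F
t=7: queue=[F,E] q_used=1 → run F
t=8: queue=[E] q_used=0 → run E
t=9: queue=[E] q_used=1 → run E
t=10: queue=[E] q_used=2 → run E
t=11: (idle)
t=12: (idle)
t=13: (idle)
t=14: (idle)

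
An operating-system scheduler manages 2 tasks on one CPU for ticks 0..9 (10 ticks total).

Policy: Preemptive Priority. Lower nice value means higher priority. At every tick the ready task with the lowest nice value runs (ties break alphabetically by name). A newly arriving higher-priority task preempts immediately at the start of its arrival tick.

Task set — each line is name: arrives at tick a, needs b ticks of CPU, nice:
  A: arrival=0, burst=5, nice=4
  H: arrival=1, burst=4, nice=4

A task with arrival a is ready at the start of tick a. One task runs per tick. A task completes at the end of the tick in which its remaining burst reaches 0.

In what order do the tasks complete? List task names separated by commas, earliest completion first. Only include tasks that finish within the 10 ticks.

t=0: ready={A} → run A
t=1: ready={A,H} → run A
t=2: ready={A,H} → run A
t=3: ready={A,H} → run A
t=4: ready={A,H} → run A
t=5: ready={H} → run H
t=6: ready={H} → run H
t=7: ready={H} → run H
t=8: ready={H} → run H
t=9: (idle)

completion order = A, H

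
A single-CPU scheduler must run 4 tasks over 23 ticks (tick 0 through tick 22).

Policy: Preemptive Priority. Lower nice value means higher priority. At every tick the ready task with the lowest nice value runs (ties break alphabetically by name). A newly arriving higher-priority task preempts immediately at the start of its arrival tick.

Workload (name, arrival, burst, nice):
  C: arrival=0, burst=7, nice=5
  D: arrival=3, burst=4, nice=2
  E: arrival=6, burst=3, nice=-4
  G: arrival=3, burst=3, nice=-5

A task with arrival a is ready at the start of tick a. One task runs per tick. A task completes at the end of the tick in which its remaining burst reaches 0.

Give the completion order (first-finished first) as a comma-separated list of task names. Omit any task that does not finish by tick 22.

completion order = G, E, D, C

t=0: ready={C} → run C
t=1: ready={C} → run C
t=2: ready={C} → run C
t=3: ready={C,D,G} → run G
t=4: ready={C,D,G} → run G
t=5: ready={C,D,G} → run G
t=6: ready={C,D,E} → run E
t=7: ready={C,D,E} → run E
t=8: ready={C,D,E} → run E
t=9: ready={C,D} → run D
t=10: ready={C,D} → run D
t=11: ready={C,D} → run D
t=12: ready={C,D} → run D
t=13: ready={C} → run C
t=14: ready={C} → run C
t=15: ready={C} → run C
t=16: ready={C} → run C
t=17: (idle)
t=18: (idle)
t=19: (idle)
t=20: (idle)
t=21: (idle)
t=22: (idle)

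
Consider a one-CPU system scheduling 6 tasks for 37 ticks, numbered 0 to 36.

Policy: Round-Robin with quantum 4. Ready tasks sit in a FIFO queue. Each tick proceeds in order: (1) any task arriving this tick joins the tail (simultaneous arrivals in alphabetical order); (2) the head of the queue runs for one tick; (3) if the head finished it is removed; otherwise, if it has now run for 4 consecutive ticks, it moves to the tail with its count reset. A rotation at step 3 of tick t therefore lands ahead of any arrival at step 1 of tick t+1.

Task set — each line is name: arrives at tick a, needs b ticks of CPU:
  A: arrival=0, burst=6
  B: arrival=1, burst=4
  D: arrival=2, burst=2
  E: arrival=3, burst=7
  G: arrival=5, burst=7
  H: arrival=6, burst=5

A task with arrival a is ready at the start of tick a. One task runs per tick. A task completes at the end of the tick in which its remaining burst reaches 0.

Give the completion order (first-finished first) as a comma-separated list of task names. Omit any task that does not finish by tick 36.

completion order = B, D, A, E, G, H

t=0: queue=[A] q_used=0 → run A
t=1: queue=[A,B] q_used=1 → run A
t=2: queue=[A,B,D] q_used=2 → run A
t=3: queue=[A,B,D,E] q_used=3 → run A
t=4: queue=[B,D,E,A] q_used=0 → run B
t=5: queue=[B,D,E,A,G] q_used=1 → run B
t=6: queue=[B,D,E,A,G,H] q_used=2 → run B
t=7: queue=[B,D,E,A,G,H] q_used=3 → run B
t=8: queue=[D,E,A,G,H] q_used=0 → run D
t=9: queue=[D,E,A,G,H] q_used=1 → run D
t=10: queue=[E,A,G,H] q_used=0 → run E
t=11: queue=[E,A,G,H] q_used=1 → run E
t=12: queue=[E,A,G,H] q_used=2 → run E
t=13: queue=[E,A,G,H] q_used=3 → run E
t=14: queue=[A,G,H,E] q_used=0 → run A
t=15: queue=[A,G,H,E] q_used=1 → run A
t=16: queue=[G,H,E] q_used=0 → run G
t=17: queue=[G,H,E] q_used=1 → run G
t=18: queue=[G,H,E] q_used=2 → run G
t=19: queue=[G,H,E] q_used=3 → run G
t=20: queue=[H,E,G] q_used=0 → run H
t=21: queue=[H,E,G] q_used=1 → run H
t=22: queue=[H,E,G] q_used=2 → run H
t=23: queue=[H,E,G] q_used=3 → run H
t=24: queue=[E,G,H] q_used=0 → run E
t=25: queue=[E,G,H] q_used=1 → run E
t=26: queue=[E,G,H] q_used=2 → run E
t=27: queue=[G,H] q_used=0 → run G
t=28: queue=[G,H] q_used=1 → run G
t=29: queue=[G,H] q_used=2 → run G
t=30: queue=[H] q_used=0 → run H
t=31: (idle)
t=32: (idle)
t=33: (idle)
t=34: (idle)
t=35: (idle)
t=36: (idle)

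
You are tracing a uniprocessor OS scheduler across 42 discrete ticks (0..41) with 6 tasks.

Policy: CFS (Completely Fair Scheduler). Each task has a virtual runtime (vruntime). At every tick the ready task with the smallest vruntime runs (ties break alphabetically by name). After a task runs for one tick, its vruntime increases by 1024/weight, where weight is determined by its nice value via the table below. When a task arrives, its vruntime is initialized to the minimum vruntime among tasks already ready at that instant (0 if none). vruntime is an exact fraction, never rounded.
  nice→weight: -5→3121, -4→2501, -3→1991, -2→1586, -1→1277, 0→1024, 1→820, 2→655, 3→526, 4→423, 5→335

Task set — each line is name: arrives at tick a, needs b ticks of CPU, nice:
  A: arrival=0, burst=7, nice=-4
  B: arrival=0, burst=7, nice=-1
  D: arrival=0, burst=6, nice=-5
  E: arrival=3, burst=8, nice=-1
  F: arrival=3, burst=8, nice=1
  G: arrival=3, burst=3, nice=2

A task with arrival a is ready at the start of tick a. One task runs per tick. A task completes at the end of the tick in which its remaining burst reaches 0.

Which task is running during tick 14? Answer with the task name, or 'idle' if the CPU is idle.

running at tick 14 = D

t=0: vr[A=0 B=0 D=0] → run A
t=1: vr[A=1024/2501 B=0 D=0] → run B
t=2: vr[A=1024/2501 B=1024/1277 D=0] → run D
t=3: vr[A=1024/2501 B=1024/1277 D=1024/3121 E=1024/3121 F=1024/3121 G=1024/3121] → run D
t=4: vr[A=1024/2501 B=1024/1277 D=2048/3121 E=1024/3121 F=1024/3121 G=1024/3121] → run E
t=5: vr[A=1024/2501 B=1024/1277 D=2048/3121 E=4503552/3985517 F=1024/3121 G=1024/3121] → run F
t=6: vr[A=1024/2501 B=1024/1277 D=2048/3121 E=4503552/3985517 F=1008896/639805 G=1024/3121] → run G
t=7: vr[A=1024/2501 B=1024/1277 D=2048/3121 E=4503552/3985517 F=1008896/639805 G=3866624/2044255] → run A
t=8: vr[A=2048/2501 B=1024/1277 D=2048/3121 E=4503552/3985517 F=1008896/639805 G=3866624/2044255] → run D
t=9: vr[A=2048/2501 B=1024/1277 D=3072/3121 E=4503552/3985517 F=1008896/639805 G=3866624/2044255] → run B
t=10: vr[A=2048/2501 B=2048/1277 D=3072/3121 E=4503552/3985517 F=1008896/639805 G=3866624/2044255] → run A
t=11: vr[A=3072/2501 B=2048/1277 D=3072/3121 E=4503552/3985517 F=1008896/639805 G=3866624/2044255] → run D
t=12: vr[A=3072/2501 B=2048/1277 D=4096/3121 E=4503552/3985517 F=1008896/639805 G=3866624/2044255] → run E
t=13: vr[A=3072/2501 B=2048/1277 D=4096/3121 E=7699456/3985517 F=1008896/639805 G=3866624/2044255] → run A
t=14: vr[A=4096/2501 B=2048/1277 D=4096/3121 E=7699456/3985517 F=1008896/639805 G=3866624/2044255] → run D
t=15: vr[A=4096/2501 B=2048/1277 D=5120/3121 E=7699456/3985517 F=1008896/639805 G=3866624/2044255] → run F
t=16: vr[A=4096/2501 B=2048/1277 D=5120/3121 E=7699456/3985517 F=1807872/639805 G=3866624/2044255] → run B
t=17: vr[A=4096/2501 B=3072/1277 D=5120/3121 E=7699456/3985517 F=1807872/639805 G=3866624/2044255] → run A
t=18: vr[A=5120/2501 B=3072/1277 D=5120/3121 E=7699456/3985517 F=1807872/639805 G=3866624/2044255] → run D
t=19: vr[A=5120/2501 B=3072/1277 E=7699456/3985517 F=1807872/639805 G=3866624/2044255] → run G
t=20: vr[A=5120/2501 B=3072/1277 E=7699456/3985517 F=1807872/639805 G=7062528/2044255] → run E
t=21: vr[A=5120/2501 B=3072/1277 E=10895360/3985517 F=1807872/639805 G=7062528/2044255] → run A
t=22: vr[A=6144/2501 B=3072/1277 E=10895360/3985517 F=1807872/639805 G=7062528/2044255] → run B
t=23: vr[A=6144/2501 B=4096/1277 E=10895360/3985517 F=1807872/639805 G=7062528/2044255] → run A
t=24: vr[B=4096/1277 E=10895360/3985517 F=1807872/639805 G=7062528/2044255] → run E
t=25: vr[B=4096/1277 E=14091264/3985517 F=1807872/639805 G=7062528/2044255] → run F
t=26: vr[B=4096/1277 E=14091264/3985517 F=2606848/639805 G=7062528/2044255] → run B
t=27: vr[B=5120/1277 E=14091264/3985517 F=2606848/639805 G=7062528/2044255] → run G
t=28: vr[B=5120/1277 E=14091264/3985517 F=2606848/639805] → run E
t=29: vr[B=5120/1277 E=17287168/3985517 F=2606848/639805] → run B
t=30: vr[B=6144/1277 E=17287168/3985517 F=2606848/639805] → run F
t=31: vr[B=6144/1277 E=17287168/3985517 F=3405824/639805] → run E
t=32: vr[B=6144/1277 E=20483072/3985517 F=3405824/639805] → run B
t=33: vr[E=20483072/3985517 F=3405824/639805] → run E
t=34: vr[E=23678976/3985517 F=3405824/639805] → run F
t=35: vr[E=23678976/3985517 F=840960/127961] → run E
t=36: vr[F=840960/127961] → run F
t=37: vr[F=5003776/639805] → run F
t=38: vr[F=5802752/639805] → run F
t=39: (idle)
t=40: (idle)
t=41: (idle)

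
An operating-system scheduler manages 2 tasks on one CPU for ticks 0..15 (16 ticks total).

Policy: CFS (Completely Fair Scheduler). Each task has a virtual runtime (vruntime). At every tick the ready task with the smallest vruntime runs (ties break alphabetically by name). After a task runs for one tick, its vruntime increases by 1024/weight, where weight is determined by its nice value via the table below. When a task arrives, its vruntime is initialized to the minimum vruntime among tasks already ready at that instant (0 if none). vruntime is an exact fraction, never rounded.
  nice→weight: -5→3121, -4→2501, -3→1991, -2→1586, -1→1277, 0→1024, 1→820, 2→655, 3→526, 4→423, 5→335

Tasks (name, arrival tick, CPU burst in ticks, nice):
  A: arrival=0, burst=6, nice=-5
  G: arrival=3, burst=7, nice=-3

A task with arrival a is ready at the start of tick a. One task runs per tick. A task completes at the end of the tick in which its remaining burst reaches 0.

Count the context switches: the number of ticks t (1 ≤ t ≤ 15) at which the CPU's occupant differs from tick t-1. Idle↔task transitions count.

context switches = 6

t=0: vr[A=0] → run A
t=1: vr[A=1024/3121] → run A
t=2: vr[A=2048/3121] → run A
t=3: vr[A=3072/3121 G=3072/3121] → run A
t=4: vr[A=4096/3121 G=3072/3121] → run G
t=5: vr[A=4096/3121 G=9312256/6213911] → run A
t=6: vr[A=5120/3121 G=9312256/6213911] → run G
t=7: vr[A=5120/3121 G=12508160/6213911] → run A
t=8: vr[G=12508160/6213911] → run G
t=9: vr[G=15704064/6213911] → run G
t=10: vr[G=18899968/6213911] → run G
t=11: vr[G=22095872/6213911] → run G
t=12: vr[G=25291776/6213911] → run G
t=13: (idle)
t=14: (idle)
t=15: (idle)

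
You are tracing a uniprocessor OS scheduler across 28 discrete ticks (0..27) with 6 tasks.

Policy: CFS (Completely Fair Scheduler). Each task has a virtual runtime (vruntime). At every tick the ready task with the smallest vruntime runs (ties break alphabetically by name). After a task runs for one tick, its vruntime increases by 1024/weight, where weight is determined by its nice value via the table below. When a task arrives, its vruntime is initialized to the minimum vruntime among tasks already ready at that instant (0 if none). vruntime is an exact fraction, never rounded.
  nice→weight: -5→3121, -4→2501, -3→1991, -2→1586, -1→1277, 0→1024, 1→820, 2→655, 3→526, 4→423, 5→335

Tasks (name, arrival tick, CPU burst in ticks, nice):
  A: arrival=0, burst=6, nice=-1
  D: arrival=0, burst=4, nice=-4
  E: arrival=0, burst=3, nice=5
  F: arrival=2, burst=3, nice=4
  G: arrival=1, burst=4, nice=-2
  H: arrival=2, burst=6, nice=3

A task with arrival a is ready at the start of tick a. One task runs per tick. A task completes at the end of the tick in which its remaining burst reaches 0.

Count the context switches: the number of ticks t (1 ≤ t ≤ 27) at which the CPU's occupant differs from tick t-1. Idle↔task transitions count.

context switches = 24

t=0: vr[A=0 D=0 E=0] → run A
t=1: vr[A=1024/1277 D=0 E=0 G=0] → run D
t=2: vr[A=1024/1277 D=1024/2501 E=0 F=0 G=0 H=0] → run E
t=3: vr[A=1024/1277 D=1024/2501 E=1024/335 F=0 G=0 H=0] → run F
t=4: vr[A=1024/1277 D=1024/2501 E=1024/335 F=1024/423 G=0 H=0] → run G
t=5: vr[A=1024/1277 D=1024/2501 E=1024/335 F=1024/423 G=512/793 H=0] → run H
t=6: vr[A=1024/1277 D=1024/2501 E=1024/335 F=1024/423 G=512/793 H=512/263] → run D
t=7: vr[A=1024/1277 D=2048/2501 E=1024/335 F=1024/423 G=512/793 H=512/263] → run G
t=8: vr[A=1024/1277 D=2048/2501 E=1024/335 F=1024/423 G=1024/793 H=512/263] → run A
t=9: vr[A=2048/1277 D=2048/2501 E=1024/335 F=1024/423 G=1024/793 H=512/263] → run D
t=10: vr[A=2048/1277 D=3072/2501 E=1024/335 F=1024/423 G=1024/793 H=512/263] → run D
t=11: vr[A=2048/1277 E=1024/335 F=1024/423 G=1024/793 H=512/263] → run G
t=12: vr[A=2048/1277 E=1024/335 F=1024/423 G=1536/793 H=512/263] → run A
t=13: vr[A=3072/1277 E=1024/335 F=1024/423 G=1536/793 H=512/263] → run G
t=14: vr[A=3072/1277 E=1024/335 F=1024/423 H=512/263] → run H
t=15: vr[A=3072/1277 E=1024/335 F=1024/423 H=1024/263] → run A
t=16: vr[A=4096/1277 E=1024/335 F=1024/423 H=1024/263] → run F
t=17: vr[A=4096/1277 E=1024/335 F=2048/423 H=1024/263] → run E
t=18: vr[A=4096/1277 E=2048/335 F=2048/423 H=1024/263] → run A
t=19: vr[A=5120/1277 E=2048/335 F=2048/423 H=1024/263] → run H
t=20: vr[A=5120/1277 E=2048/335 F=2048/423 H=1536/263] → run A
t=21: vr[E=2048/335 F=2048/423 H=1536/263] → run F
t=22: vr[E=2048/335 H=1536/263] → run H
t=23: vr[E=2048/335 H=2048/263] → run E
t=24: vr[H=2048/263] → run H
t=25: vr[H=2560/263] → run H
t=26: (idle)
t=27: (idle)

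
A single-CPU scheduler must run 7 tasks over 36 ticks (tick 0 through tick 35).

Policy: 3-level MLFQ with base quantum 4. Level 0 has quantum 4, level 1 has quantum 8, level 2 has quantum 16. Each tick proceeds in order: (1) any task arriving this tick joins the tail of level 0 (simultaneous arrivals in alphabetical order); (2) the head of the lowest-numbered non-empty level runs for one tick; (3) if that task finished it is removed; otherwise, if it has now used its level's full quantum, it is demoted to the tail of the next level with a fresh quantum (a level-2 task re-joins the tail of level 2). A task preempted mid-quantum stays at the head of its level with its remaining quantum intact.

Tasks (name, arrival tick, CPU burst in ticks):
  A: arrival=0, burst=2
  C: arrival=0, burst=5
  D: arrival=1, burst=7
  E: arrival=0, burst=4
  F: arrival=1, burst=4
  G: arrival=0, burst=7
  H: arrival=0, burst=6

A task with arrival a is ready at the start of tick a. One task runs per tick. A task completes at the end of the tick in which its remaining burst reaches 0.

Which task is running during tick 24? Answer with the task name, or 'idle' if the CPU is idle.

running at tick 24 = F

t=0: L0/L1/L2 = ACEGH/-/- → run A
t=1: L0/L1/L2 = ACEGHDF/-/- → run A
t=2: L0/L1/L2 = CEGHDF/-/- → run C
t=3: L0/L1/L2 = CEGHDF/-/- → run C
t=4: L0/L1/L2 = CEGHDF/-/- → run C
t=5: L0/L1/L2 = CEGHDF/-/- → run C
t=6: L0/L1/L2 = EGHDF/C/- → run E
t=7: L0/L1/L2 = EGHDF/C/- → run E
t=8: L0/L1/L2 = EGHDF/C/- → run E
t=9: L0/L1/L2 = EGHDF/C/- → run E
t=10: L0/L1/L2 = GHDF/C/- → run G
t=11: L0/L1/L2 = GHDF/C/- → run G
t=12: L0/L1/L2 = GHDF/C/- → run G
t=13: L0/L1/L2 = GHDF/C/- → run G
t=14: L0/L1/L2 = HDF/CG/- → run H
t=15: L0/L1/L2 = HDF/CG/- → run H
t=16: L0/L1/L2 = HDF/CG/- → run H
t=17: L0/L1/L2 = HDF/CG/- → run H
t=18: L0/L1/L2 = DF/CGH/- → run D
t=19: L0/L1/L2 = DF/CGH/- → run D
t=20: L0/L1/L2 = DF/CGH/- → run D
t=21: L0/L1/L2 = DF/CGH/- → run D
t=22: L0/L1/L2 = F/CGHD/- → run F
t=23: L0/L1/L2 = F/CGHD/- → run F
t=24: L0/L1/L2 = F/CGHD/- → run F
t=25: L0/L1/L2 = F/CGHD/- → run F
t=26: L0/L1/L2 = -/CGHD/- → run C
t=27: L0/L1/L2 = -/GHD/- → run G
t=28: L0/L1/L2 = -/GHD/- → run G
t=29: L0/L1/L2 = -/GHD/- → run G
t=30: L0/L1/L2 = -/HD/- → run H
t=31: L0/L1/L2 = -/HD/- → run H
t=32: L0/L1/L2 = -/D/- → run D
t=33: L0/L1/L2 = -/D/- → run D
t=34: L0/L1/L2 = -/D/- → run D
t=35: (idle)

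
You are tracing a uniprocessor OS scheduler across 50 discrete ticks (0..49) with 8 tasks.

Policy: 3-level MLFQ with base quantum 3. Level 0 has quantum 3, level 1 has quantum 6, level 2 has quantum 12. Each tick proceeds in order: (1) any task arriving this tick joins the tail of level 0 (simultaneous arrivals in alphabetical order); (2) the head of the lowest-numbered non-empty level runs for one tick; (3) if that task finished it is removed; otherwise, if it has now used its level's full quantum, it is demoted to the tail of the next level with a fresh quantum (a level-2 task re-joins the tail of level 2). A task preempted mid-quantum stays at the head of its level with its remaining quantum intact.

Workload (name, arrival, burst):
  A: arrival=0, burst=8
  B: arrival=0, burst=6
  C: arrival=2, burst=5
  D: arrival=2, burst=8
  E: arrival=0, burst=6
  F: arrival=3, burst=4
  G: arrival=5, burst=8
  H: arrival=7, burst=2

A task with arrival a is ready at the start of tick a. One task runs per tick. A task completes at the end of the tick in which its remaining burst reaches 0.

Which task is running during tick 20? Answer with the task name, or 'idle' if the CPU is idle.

running at tick 20 = G

t=0: L0/L1/L2 = ABE/-/- → run A
t=1: L0/L1/L2 = ABE/-/- → run A
t=2: L0/L1/L2 = ABECD/-/- → run A
t=3: L0/L1/L2 = BECDF/A/- → run B
t=4: L0/L1/L2 = BECDF/A/- → run B
t=5: L0/L1/L2 = BECDFG/A/- → run B
t=6: L0/L1/L2 = ECDFG/AB/- → run E
t=7: L0/L1/L2 = ECDFGH/AB/- → run E
t=8: L0/L1/L2 = ECDFGH/AB/- → run E
t=9: L0/L1/L2 = CDFGH/ABE/- → run C
t=10: L0/L1/L2 = CDFGH/ABE/- → run C
t=11: L0/L1/L2 = CDFGH/ABE/- → run C
t=12: L0/L1/L2 = DFGH/ABEC/- → run D
t=13: L0/L1/L2 = DFGH/ABEC/- → run D
t=14: L0/L1/L2 = DFGH/ABEC/- → run D
t=15: L0/L1/L2 = FGH/ABECD/- → run F
t=16: L0/L1/L2 = FGH/ABECD/- → run F
t=17: L0/L1/L2 = FGH/ABECD/- → run F
t=18: L0/L1/L2 = GH/ABECDF/- → run G
t=19: L0/L1/L2 = GH/ABECDF/- → run G
t=20: L0/L1/L2 = GH/ABECDF/- → run G
t=21: L0/L1/L2 = H/ABECDFG/- → run H
t=22: L0/L1/L2 = H/ABECDFG/- → run H
t=23: L0/L1/L2 = -/ABECDFG/- → run A
t=24: L0/L1/L2 = -/ABECDFG/- → run A
t=25: L0/L1/L2 = -/ABECDFG/- → run A
t=26: L0/L1/L2 = -/ABECDFG/- → run A
t=27: L0/L1/L2 = -/ABECDFG/- → run A
t=28: L0/L1/L2 = -/BECDFG/- → run B
t=29: L0/L1/L2 = -/BECDFG/- → run B
t=30: L0/L1/L2 = -/BECDFG/- → run B
t=31: L0/L1/L2 = -/ECDFG/- → run E
t=32: L0/L1/L2 = -/ECDFG/- → run E
t=33: L0/L1/L2 = -/ECDFG/- → run E
t=34: L0/L1/L2 = -/CDFG/- → run C
t=35: L0/L1/L2 = -/CDFG/- → run C
t=36: L0/L1/L2 = -/DFG/- → run D
t=37: L0/L1/L2 = -/DFG/- → run D
t=38: L0/L1/L2 = -/DFG/- → run D
t=39: L0/L1/L2 = -/DFG/- → run D
t=40: L0/L1/L2 = -/DFG/- → run D
t=41: L0/L1/L2 = -/FG/- → run F
t=42: L0/L1/L2 = -/G/- → run G
t=43: L0/L1/L2 = -/G/- → run G
t=44: L0/L1/L2 = -/G/- → run G
t=45: L0/L1/L2 = -/G/- → run G
t=46: L0/L1/L2 = -/G/- → run G
t=47: (idle)
t=48: (idle)
t=49: (idle)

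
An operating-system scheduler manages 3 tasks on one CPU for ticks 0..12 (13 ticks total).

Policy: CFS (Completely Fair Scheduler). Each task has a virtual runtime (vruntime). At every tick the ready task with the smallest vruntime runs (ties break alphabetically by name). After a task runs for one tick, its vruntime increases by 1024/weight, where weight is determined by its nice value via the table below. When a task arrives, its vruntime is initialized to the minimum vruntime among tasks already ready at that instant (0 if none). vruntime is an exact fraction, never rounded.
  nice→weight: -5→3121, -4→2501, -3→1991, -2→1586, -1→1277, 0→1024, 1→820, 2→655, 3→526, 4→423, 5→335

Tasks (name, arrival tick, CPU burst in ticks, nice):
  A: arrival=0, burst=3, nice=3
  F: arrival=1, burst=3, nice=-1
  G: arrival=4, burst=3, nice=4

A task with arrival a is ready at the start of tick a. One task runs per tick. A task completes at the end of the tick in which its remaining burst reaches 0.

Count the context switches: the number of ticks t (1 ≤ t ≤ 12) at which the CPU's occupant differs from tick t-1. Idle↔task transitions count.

t=0: vr[A=0] → run A
t=1: vr[A=512/263 F=512/263] → run A
t=2: vr[A=1024/263 F=512/263] → run F
t=3: vr[A=1024/263 F=923136/335851] → run F
t=4: vr[A=1024/263 F=1192448/335851 G=1192448/335851] → run F
t=5: vr[A=1024/263 G=1192448/335851] → run G
t=6: vr[A=1024/263 G=848316928/142064973] → run A
t=7: vr[G=848316928/142064973] → run G
t=8: vr[G=1192228352/142064973] → run G
t=9: (idle)
t=10: (idle)
t=11: (idle)
t=12: (idle)

context switches = 5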